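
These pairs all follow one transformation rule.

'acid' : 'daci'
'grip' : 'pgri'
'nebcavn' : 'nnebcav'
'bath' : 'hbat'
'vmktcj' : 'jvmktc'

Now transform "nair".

rnai

The pattern: move the last character to the front.
Doing the same to "nair": "rnai".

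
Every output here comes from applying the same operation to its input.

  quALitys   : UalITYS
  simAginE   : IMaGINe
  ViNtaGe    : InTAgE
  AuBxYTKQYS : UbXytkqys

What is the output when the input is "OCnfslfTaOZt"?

What's happening: delete the first character, then flip the case of every letter.
"OCnfslfTaOZt" → "CnfslfTaOZt" → "cNFSLFtAozT".

cNFSLFtAozT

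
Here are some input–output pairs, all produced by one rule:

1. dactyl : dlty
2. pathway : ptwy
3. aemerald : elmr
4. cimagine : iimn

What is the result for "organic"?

inor

Rule — sort the characters into alphabetical order, then keep only the last 4 characters.
Working it through for "organic": intermediate "acginor", final "inor".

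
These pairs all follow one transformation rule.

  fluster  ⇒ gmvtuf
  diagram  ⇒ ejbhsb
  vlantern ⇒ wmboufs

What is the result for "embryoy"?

fncszp

The rule is to shift every letter 1 place forward in the alphabet (wrapping around), then delete the last character.
Working it through for "embryoy": intermediate "fncszpz", final "fncszp".
(Check on "diagram": → "ejbhsbn" → "ejbhsb" ✓)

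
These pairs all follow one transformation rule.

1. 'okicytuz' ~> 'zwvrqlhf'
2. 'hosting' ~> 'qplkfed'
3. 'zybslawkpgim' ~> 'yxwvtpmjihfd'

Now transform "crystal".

The pattern: shift every letter 3 places backward in the alphabet (wrapping around), then sort the characters into reverse alphabetical order.
Working it through for "crystal": intermediate "zovpqxi", final "zxvqpoi".

zxvqpoi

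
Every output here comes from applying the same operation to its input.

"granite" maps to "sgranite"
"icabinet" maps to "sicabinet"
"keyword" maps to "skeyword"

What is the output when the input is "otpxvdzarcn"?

sotpxvdzarcn

In each case the input is transformed by: prepend "s".
"otpxvdzarcn" → "sotpxvdzarcn".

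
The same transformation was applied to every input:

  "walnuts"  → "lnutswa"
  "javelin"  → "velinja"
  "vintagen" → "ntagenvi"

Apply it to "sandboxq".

ndboxqsa

In each case the input is transformed by: move the first 2 characters to the end (rotate left by 2).
Doing the same to "sandboxq": "ndboxqsa".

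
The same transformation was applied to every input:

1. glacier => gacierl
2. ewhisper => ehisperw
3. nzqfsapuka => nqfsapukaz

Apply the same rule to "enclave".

eclaven

The pattern: move the first character to the end, then swap the first and last characters.
For "enclave" the result is "eclaven".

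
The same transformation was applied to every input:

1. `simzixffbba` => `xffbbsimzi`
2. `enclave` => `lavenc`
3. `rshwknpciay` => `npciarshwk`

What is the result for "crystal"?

stacry

Each output is the input with this applied: delete the last character, then swap the front and back halves of the string.
On "crystal" that produces "stacry".
(Check on "enclave": → "enclav" → "lavenc" ✓)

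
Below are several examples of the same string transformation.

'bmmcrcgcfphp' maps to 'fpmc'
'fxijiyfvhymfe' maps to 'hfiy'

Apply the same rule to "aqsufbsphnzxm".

hxsb

Each output is the input with this applied: keep one character in every 3, starting at position 3 (positions 3rd, 6th, 9th, ...), then swap the front and back halves of the string.
Working it through for "aqsufbsphnzxm": intermediate "sbhx", final "hxsb".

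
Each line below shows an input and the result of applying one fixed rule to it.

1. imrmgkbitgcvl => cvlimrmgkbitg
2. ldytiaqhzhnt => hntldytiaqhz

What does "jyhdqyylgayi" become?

ayijyhdqyylg

Looking at the pairs, the operation is to move the last 3 characters to the front (rotate right by 3).
On "jyhdqyylgayi" that produces "ayijyhdqyylg".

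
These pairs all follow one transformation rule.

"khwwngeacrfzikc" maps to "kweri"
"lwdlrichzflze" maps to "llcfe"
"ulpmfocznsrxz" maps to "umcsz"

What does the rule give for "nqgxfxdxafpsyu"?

The transformation: keep one character in every 3, starting at position 1 (positions 1st, 4th, 7th, ...).
Doing the same to "nqgxfxdxafpsyu": "nxdfy".

nxdfy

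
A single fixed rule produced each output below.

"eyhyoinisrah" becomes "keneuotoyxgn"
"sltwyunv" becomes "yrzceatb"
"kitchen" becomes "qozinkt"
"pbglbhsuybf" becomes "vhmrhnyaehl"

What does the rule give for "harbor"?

In each case the input is transformed by: shift every letter 6 places forward in the alphabet (wrapping around).
Applying that to "harbor" gives "ngxhux".

ngxhux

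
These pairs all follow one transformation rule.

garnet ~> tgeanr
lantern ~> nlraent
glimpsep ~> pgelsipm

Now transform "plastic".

In each case the input is transformed by: take characters alternately from the front and the back (1st, last, 2nd, 2nd-last, ...), then swap each adjacent pair of characters (1↔2, 3↔4, ...).
On "plastic": the first step gives "pcliats", and the second then gives "cpiltas".

cpiltas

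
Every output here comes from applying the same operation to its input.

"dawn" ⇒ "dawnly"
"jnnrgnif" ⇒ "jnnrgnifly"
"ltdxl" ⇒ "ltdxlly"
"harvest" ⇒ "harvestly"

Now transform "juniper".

Each output is the input with this applied: append "ly".
Applying that to "juniper" gives "juniperly".

juniperly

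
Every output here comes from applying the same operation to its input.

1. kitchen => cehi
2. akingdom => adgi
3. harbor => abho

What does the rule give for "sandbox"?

abdn

Each output is the input with this applied: sort the characters into alphabetical order, then keep only the first 4 characters.
"sandbox" → "abdnosx" → "abdn".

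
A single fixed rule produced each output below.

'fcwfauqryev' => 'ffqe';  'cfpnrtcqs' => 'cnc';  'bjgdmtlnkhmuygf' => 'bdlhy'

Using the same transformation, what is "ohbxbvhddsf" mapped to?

In each case the input is transformed by: keep one character in every 3, starting at position 1 (positions 1st, 4th, 7th, ...).
Applying that to "ohbxbvhddsf" gives "oxhs".

oxhs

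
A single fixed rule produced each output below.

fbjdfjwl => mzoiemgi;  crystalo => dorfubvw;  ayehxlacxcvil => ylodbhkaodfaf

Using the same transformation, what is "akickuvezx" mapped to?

hcadnlfnxy

The rule is to shift every letter 3 places forward in the alphabet (wrapping around), then move the last 3 characters to the front (rotate right by 3).
"akickuvezx" → "dnlfnxyhca" → "hcadnlfnxy".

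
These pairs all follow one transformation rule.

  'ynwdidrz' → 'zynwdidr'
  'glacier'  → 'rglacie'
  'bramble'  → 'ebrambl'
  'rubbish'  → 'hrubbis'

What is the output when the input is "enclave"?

eenclav

The transformation: move the last character to the front.
For "enclave" the result is "eenclav".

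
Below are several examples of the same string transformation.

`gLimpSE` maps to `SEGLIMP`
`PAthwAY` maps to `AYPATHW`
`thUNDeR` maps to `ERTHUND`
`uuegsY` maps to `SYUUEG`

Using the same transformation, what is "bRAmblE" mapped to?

LEBRAMB

Rule — move the last 2 characters to the front (rotate right by 2), then convert every letter to uppercase.
Applying both steps to "bRAmblE": "lEbRAmb", then "LEBRAMB".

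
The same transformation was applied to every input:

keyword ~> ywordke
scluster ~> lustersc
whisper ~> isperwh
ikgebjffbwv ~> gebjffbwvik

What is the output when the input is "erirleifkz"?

What's happening: move the first 2 characters to the end (rotate left by 2).
On "erirleifkz" that produces "irleifkzer".

irleifkzer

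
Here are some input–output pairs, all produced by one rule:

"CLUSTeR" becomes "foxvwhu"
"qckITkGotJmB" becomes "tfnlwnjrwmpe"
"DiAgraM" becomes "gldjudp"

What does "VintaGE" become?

Rule — shift every letter 3 places forward in the alphabet (wrapping around), then convert every letter to lowercase.
Applying both steps to "VintaGE": "YlqwdJH", then "ylqwdjh".

ylqwdjh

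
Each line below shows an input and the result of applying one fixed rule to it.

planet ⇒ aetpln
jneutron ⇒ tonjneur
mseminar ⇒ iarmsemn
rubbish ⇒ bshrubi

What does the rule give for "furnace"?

ncefura

The pattern: move the last 3 characters to the front (rotate right by 3), then swap the first and last characters.
For "furnace" the result is "ncefura".
(Check on "planet": → "netpla" → "aetpln" ✓)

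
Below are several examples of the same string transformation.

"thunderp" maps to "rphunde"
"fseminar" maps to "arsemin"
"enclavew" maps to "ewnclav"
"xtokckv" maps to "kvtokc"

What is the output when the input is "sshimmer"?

The transformation: delete the first character, then move the last 2 characters to the front (rotate right by 2).
"sshimmer" → "shimmer" → "ershimm".

ershimm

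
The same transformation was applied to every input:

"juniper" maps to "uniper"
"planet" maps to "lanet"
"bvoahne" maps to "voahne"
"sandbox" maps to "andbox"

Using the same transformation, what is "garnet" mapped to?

Rule — delete the first character.
For "garnet" the result is "arnet".

arnet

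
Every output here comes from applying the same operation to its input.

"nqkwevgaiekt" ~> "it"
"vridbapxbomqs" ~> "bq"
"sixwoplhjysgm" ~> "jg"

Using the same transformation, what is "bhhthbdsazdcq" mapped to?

The transformation: keep one character in every 3, starting at position 3 (positions 3rd, 6th, 9th, ...), then keep only the last 2 characters.
For "bhhthbdsazdcq", step one produces "hbac"; step two turns that into "ac".
(Check on "nqkwevgaiekt": → "kvit" → "it" ✓)

ac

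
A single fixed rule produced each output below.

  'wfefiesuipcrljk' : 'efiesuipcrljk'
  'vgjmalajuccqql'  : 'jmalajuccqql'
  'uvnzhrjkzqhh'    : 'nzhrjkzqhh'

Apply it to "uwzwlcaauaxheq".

zwlcaauaxheq

Each output is the input with this applied: delete the first 2 characters.
So "uwzwlcaauaxheq" becomes "zwlcaauaxheq".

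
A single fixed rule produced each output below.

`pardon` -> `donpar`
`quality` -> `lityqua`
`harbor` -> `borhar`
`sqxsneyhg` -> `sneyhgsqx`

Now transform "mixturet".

The pattern: move the first 3 characters to the end (rotate left by 3).
On "mixturet" that produces "turetmix".

turetmix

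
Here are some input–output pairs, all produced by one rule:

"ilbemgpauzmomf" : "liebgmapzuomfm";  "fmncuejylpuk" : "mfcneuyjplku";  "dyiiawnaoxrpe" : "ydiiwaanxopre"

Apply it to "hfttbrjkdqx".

fhttrbkjqdx

In each case the input is transformed by: swap each adjacent pair of characters (1↔2, 3↔4, ...).
So "hfttbrjkdqx" becomes "fhttrbkjqdx".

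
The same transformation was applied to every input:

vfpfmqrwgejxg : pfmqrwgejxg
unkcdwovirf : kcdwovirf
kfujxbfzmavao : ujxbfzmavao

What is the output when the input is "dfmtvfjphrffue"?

The transformation: delete the first 2 characters.
On "dfmtvfjphrffue" that produces "mtvfjphrffue".

mtvfjphrffue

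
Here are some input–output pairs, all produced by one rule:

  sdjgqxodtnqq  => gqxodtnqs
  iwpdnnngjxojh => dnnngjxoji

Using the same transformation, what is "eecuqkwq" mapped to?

uqkwe

What's happening: swap the first and last characters, then delete the first 3 characters.
For "eecuqkwq", step one produces "qecuqkwe"; step two turns that into "uqkwe".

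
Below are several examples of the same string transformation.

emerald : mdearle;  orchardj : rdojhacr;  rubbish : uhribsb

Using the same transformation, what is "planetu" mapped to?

The transformation: swap each adjacent pair of characters (1↔2, 3↔4, ...), then take characters alternately from the front and the back (1st, last, 2nd, 2nd-last, ...).
"planetu" → "lupenta".

lupenta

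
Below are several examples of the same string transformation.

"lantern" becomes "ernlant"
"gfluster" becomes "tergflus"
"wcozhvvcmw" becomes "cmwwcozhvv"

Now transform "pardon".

donpar

Rule — move the last 3 characters to the front (rotate right by 3).
"pardon" → "donpar".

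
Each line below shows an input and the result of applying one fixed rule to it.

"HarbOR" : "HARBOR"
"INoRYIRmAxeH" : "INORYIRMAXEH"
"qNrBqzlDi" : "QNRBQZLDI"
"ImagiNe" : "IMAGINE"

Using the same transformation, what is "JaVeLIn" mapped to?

JAVELIN

The rule is to convert every letter to uppercase.
"JaVeLIn" → "JAVELIN".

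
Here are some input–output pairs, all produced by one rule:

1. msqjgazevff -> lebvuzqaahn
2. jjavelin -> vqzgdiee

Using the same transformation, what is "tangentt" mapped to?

Looking at the pairs, the operation is to shift every letter 5 places backward in the alphabet (wrapping around), then move the first 2 characters to the end (rotate left by 2).
Applying both steps to "tangentt": "ovibzioo", then "ibziooov".
(Check on "msqjgazevff": → "hnlebvuzqaa" → "lebvuzqaahn" ✓)

ibziooov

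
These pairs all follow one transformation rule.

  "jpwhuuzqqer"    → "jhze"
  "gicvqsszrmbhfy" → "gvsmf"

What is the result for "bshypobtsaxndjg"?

Looking at the pairs, the operation is to keep one character in every 3, starting at position 1 (positions 1st, 4th, 7th, ...).
So "bshypobtsaxndjg" becomes "bybad".

bybad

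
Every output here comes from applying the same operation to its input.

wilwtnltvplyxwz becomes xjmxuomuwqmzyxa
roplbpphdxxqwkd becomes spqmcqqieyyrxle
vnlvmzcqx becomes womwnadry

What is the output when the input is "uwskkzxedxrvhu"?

vxtllayfeyswiv

The pattern: shift every letter 1 place forward in the alphabet (wrapping around).
On "uwskkzxedxrvhu" that produces "vxtllayfeyswiv".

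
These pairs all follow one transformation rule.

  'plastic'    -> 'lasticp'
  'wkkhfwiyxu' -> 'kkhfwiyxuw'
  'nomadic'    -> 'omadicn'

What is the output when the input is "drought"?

Each output is the input with this applied: move the first character to the end.
On "drought" that produces "roughtd".

roughtd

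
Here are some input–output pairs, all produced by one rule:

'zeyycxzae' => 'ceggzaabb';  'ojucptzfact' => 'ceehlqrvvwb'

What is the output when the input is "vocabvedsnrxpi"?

cdefgkpqrtuxxz

Each output is the input with this applied: sort the characters into alphabetical order, then shift every letter 2 places forward in the alphabet (wrapping around).
Applying that to "vocabvedsnrxpi" gives "cdefgkpqrtuxxz".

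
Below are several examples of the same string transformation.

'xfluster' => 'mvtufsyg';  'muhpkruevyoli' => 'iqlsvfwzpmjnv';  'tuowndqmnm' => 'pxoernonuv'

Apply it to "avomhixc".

Looking at the pairs, the operation is to move the first 2 characters to the end (rotate left by 2), then shift every letter 1 place forward in the alphabet (wrapping around).
Starting from "avomhixc": after the first operation, "omhixcav"; after the second, "pnijydbw".

pnijydbw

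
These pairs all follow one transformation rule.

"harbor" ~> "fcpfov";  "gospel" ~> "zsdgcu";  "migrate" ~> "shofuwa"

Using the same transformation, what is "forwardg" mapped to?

Looking at the pairs, the operation is to shift every letter 12 places backward in the alphabet (wrapping around), then reverse the string.
Working it through for "forwardg": intermediate "tcfkofru", final "urfokfct".

urfokfct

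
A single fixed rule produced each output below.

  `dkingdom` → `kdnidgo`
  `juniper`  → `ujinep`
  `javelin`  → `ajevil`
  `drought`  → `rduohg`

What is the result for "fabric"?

afrbi

Each output is the input with this applied: delete the last character, then swap each adjacent pair of characters (1↔2, 3↔4, ...).
"fabric" → "fabri" → "afrbi".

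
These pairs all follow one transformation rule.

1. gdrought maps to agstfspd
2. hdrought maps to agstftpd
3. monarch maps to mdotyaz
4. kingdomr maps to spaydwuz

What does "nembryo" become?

The pattern: shift every letter 12 places forward in the alphabet (wrapping around), then move the first 3 characters to the end (rotate left by 3).
On "nembryo": the first step gives "zqyndka", and the second then gives "ndkazqy".
(Check on "kingdomr": → "wuzspayd" → "spaydwuz" ✓)

ndkazqy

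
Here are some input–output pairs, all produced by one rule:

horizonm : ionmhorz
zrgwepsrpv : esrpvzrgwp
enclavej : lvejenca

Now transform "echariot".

Looking at the pairs, the operation is to swap the front and back halves of the string, then swap the first and last characters.
On "echariot": the first step gives "riotecha", and the second then gives "aiotechr".
(Check on "zrgwepsrpv": → "psrpvzrgwe" → "esrpvzrgwp" ✓)

aiotechr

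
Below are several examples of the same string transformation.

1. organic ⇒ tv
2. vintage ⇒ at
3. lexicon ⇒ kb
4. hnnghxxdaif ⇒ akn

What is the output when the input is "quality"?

ng

The rule is to shift every letter 13 places forward in the alphabet (wrapping around) — i.e. ROT13, then keep one character in every 3, starting at position 3 (positions 3rd, 6th, 9th, ...).
Applying both steps to "quality": "dhnyvgl", then "ng".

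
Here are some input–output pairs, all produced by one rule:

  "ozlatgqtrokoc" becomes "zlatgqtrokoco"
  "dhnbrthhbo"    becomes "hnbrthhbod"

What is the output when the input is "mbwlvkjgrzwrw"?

bwlvkjgrzwrwm

In each case the input is transformed by: move the first character to the end.
Doing the same to "mbwlvkjgrzwrw": "bwlvkjgrzwrwm".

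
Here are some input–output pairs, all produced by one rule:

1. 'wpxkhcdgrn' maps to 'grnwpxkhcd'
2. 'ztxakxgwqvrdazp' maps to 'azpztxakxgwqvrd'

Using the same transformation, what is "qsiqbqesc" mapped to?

escqsiqbq

What's happening: move the last 3 characters to the front (rotate right by 3).
Applying that to "qsiqbqesc" gives "escqsiqbq".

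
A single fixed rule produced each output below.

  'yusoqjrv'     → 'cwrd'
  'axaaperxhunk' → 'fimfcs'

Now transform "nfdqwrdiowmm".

The transformation: shift every letter 8 places forward in the alphabet (wrapping around), then keep every other character starting from the second (positions 2nd, 4th, 6th, ...).
On "nfdqwrdiowmm": the first step gives "vnlyezlqweuu", and the second then gives "nyzqeu".

nyzqeu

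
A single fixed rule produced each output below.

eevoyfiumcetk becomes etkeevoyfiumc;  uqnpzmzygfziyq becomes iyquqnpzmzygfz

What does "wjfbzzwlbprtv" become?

In each case the input is transformed by: move the last 3 characters to the front (rotate right by 3).
On "wjfbzzwlbprtv" that produces "rtvwjfbzzwlbp".

rtvwjfbzzwlbp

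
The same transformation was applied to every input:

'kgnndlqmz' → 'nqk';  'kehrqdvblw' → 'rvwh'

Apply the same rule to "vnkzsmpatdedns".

zpdnn

In each case the input is transformed by: move the first 3 characters to the end (rotate left by 3), then keep one character in every 3, starting at position 1 (positions 1st, 4th, 7th, ...).
On "vnkzsmpatdedns": the first step gives "zsmpatdednsvnk", and the second then gives "zpdnn".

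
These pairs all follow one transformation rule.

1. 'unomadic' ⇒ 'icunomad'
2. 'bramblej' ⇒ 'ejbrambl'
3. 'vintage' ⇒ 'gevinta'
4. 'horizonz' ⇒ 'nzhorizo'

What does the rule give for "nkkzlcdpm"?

The rule is to move the last 2 characters to the front (rotate right by 2).
"nkkzlcdpm" → "pmnkkzlcd".

pmnkkzlcd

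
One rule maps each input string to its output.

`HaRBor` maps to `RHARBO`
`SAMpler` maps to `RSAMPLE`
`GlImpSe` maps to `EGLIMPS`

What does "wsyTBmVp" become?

The transformation: move the last character to the front, then convert every letter to uppercase.
Working it through for "wsyTBmVp": intermediate "pwsyTBmV", final "PWSYTBMV".

PWSYTBMV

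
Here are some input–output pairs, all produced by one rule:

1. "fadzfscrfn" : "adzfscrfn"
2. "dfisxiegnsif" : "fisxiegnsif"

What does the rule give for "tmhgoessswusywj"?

The rule is to delete the first character.
Applying that to "tmhgoessswusywj" gives "mhgoessswusywj".

mhgoessswusywj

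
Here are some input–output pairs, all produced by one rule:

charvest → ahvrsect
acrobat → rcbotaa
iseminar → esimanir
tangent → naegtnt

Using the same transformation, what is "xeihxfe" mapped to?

What's happening: move the first character to the end, then swap each adjacent pair of characters (1↔2, 3↔4, ...).
For "xeihxfe", step one produces "eihxfex"; step two turns that into "iexhefx".

iexhefx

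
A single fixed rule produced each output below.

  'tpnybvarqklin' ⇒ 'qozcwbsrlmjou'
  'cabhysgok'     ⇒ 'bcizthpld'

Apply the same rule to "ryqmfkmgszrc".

zrnglnhtasds

Each output is the input with this applied: move the first character to the end, then shift every letter 1 place forward in the alphabet (wrapping around).
Applying both steps to "ryqmfkmgszrc": "yqmfkmgszrcr", then "zrnglnhtasds".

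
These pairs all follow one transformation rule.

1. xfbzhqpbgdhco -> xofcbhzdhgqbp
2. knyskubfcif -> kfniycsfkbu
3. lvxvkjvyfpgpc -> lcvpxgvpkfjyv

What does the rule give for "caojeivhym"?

cmayohjvei

What's happening: take characters alternately from the front and the back (1st, last, 2nd, 2nd-last, ...).
Applying that to "caojeivhym" gives "cmayohjvei".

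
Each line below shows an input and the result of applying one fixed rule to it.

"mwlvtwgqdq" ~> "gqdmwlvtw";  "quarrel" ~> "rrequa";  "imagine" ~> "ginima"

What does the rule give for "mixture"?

turmix

In each case the input is transformed by: delete the last character, then move the last 3 characters to the front (rotate right by 3).
Starting from "mixture": after the first operation, "mixtur"; after the second, "turmix".
(Check on "imagine": → "imagin" → "ginima" ✓)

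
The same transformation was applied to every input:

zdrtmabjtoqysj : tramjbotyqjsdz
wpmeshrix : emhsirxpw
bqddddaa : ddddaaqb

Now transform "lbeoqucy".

What's happening: swap each adjacent pair of characters (1↔2, 3↔4, ...), then move the first 2 characters to the end (rotate left by 2).
"lbeoqucy" → "bloeuqyc" → "oeuqycbl".

oeuqycbl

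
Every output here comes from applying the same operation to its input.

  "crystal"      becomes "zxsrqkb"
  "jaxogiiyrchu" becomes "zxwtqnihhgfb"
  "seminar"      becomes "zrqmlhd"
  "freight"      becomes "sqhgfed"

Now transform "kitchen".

In each case the input is transformed by: shift every letter 1 place backward in the alphabet (wrapping around), then sort the characters into reverse alphabetical order.
So "kitchen" becomes "smjhgdb".

smjhgdb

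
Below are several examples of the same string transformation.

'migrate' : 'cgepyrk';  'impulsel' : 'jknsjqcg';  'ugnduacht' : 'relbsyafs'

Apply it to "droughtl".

jpmsefrb

The pattern: swap the first and last characters, then shift every letter 2 places backward in the alphabet (wrapping around).
For "droughtl", step one produces "lroughtd"; step two turns that into "jpmsefrb".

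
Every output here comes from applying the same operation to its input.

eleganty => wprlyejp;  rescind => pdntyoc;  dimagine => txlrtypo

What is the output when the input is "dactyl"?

In each case the input is transformed by: shift every letter 11 places forward in the alphabet (wrapping around), then move the first character to the end.
For "dactyl", step one produces "olnejw"; step two turns that into "lnejwo".

lnejwo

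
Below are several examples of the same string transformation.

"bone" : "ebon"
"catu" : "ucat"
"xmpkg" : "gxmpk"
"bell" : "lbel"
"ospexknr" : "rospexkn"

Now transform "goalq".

qgoal

Each output is the input with this applied: move the last character to the front.
On "goalq" that produces "qgoal".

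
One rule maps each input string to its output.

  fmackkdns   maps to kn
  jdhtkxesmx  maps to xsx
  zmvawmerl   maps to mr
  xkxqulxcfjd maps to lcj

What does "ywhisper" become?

pr

Rule — keep every other character starting from the second (positions 2nd, 4th, 6th, ...), then delete the first 2 characters.
For "ywhisper", step one produces "wipr"; step two turns that into "pr".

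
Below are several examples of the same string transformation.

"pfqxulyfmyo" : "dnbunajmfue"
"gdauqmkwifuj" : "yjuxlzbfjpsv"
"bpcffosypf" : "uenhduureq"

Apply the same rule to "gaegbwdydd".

Each output is the input with this applied: reverse the string, then shift every letter 11 places backward in the alphabet (wrapping around).
On "gaegbwdydd": the first step gives "ddydwbgeag", and the second then gives "ssnslqvtpv".

ssnslqvtpv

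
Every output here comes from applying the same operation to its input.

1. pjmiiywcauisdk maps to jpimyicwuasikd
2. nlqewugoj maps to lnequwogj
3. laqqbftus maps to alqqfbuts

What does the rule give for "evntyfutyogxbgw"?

vetnfytuoyxggbw

Each output is the input with this applied: swap each adjacent pair of characters (1↔2, 3↔4, ...).
Applying that to "evntyfutyogxbgw" gives "vetnfytuoyxggbw".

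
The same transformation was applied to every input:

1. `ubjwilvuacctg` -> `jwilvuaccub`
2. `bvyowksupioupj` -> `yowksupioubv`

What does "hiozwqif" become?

Each output is the input with this applied: delete the last 2 characters, then move the first 2 characters to the end (rotate left by 2).
Starting from "hiozwqif": after the first operation, "hiozwq"; after the second, "ozwqhi".
(Check on "ubjwilvuacctg": → "ubjwilvuacc" → "jwilvuaccub" ✓)

ozwqhi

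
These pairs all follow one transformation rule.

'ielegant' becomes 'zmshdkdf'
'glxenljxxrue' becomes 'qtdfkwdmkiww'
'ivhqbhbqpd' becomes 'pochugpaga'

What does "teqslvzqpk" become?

The transformation: shift every letter 1 place backward in the alphabet (wrapping around), then move the last 3 characters to the front (rotate right by 3).
For "teqslvzqpk", step one produces "sdprkuypoj"; step two turns that into "pojsdprkuy".

pojsdprkuy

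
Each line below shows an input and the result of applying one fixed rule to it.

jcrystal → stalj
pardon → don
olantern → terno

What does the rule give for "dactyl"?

tyl

The rule is to swap the front and back halves of the string, then delete the last 3 characters.
On "dactyl": the first step gives "tyldac", and the second then gives "tyl".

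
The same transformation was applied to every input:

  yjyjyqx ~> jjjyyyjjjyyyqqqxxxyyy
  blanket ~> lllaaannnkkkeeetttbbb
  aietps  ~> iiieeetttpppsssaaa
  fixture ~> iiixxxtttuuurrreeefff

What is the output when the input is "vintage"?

In each case the input is transformed by: move the first character to the end, then repeat every character 3 times.
Working it through for "vintage": intermediate "intagev", final "iiinnntttaaagggeeevvv".

iiinnntttaaagggeeevvv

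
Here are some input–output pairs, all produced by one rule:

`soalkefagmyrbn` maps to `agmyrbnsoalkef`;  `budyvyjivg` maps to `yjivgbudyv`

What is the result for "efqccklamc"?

The pattern: swap the front and back halves of the string.
For "efqccklamc" the result is "klamcefqcc".

klamcefqcc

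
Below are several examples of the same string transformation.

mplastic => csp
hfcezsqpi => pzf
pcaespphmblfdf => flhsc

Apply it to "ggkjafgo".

oag

Looking at the pairs, the operation is to keep one character in every 3, starting at position 2 (positions 2nd, 5th, 8th, ...), then reverse the string.
On "ggkjafgo": the first step gives "gao", and the second then gives "oag".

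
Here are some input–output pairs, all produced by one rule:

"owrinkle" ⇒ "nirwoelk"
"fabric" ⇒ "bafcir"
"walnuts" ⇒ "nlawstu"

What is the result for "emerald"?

remedla

Rule — move the last 3 characters to the front (rotate right by 3), then reverse the string.
Working it through for "emerald": intermediate "aldemer", final "remedla".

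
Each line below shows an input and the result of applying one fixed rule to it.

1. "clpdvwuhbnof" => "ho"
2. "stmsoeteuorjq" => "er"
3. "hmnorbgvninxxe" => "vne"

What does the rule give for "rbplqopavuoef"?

ao

The pattern: keep one character in every 3, starting at position 2 (positions 2nd, 5th, 8th, ...), then delete the first 2 characters.
Working it through for "rbplqopavuoef": intermediate "bqao", final "ao".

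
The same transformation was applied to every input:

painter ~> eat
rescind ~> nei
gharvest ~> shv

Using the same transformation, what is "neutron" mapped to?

The rule is to move the last 2 characters to the front (rotate right by 2), then keep one character in every 3, starting at position 1 (positions 1st, 4th, 7th, ...).
Working it through for "neutron": intermediate "onneutr", final "oer".
(Check on "painter": → "erpaint" → "eat" ✓)

oer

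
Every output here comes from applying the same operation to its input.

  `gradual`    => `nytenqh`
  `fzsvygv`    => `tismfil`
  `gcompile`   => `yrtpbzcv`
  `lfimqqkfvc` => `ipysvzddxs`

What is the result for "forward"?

The rule is to shift every letter 13 places forward in the alphabet (wrapping around) — i.e. ROT13, then move the last 2 characters to the front (rotate right by 2).
Applying both steps to "forward": "sbejneq", then "eqsbejn".

eqsbejn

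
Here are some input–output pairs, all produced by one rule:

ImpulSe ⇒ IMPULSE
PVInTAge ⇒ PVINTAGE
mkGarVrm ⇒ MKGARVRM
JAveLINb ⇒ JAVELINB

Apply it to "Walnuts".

WALNUTS

The pattern: convert every letter to uppercase.
"Walnuts" → "WALNUTS".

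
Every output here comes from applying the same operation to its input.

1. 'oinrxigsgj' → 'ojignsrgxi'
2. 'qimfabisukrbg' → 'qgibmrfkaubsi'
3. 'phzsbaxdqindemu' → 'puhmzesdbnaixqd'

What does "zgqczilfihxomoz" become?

zzgoqmcozxihlif

Each output is the input with this applied: take characters alternately from the front and the back (1st, last, 2nd, 2nd-last, ...).
So "zgqczilfihxomoz" becomes "zzgoqmcozxihlif".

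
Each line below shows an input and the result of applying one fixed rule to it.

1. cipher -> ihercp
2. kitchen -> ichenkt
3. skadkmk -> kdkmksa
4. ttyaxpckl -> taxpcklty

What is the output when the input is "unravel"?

navelur

The rule is to move the first 2 characters to the end (rotate left by 2), then swap the first and last characters.
Working it through for "unravel": intermediate "ravelun", final "navelur".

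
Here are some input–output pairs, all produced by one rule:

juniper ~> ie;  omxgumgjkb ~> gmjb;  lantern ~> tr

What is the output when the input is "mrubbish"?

bih

In each case the input is transformed by: keep every other character starting from the second (positions 2nd, 4th, 6th, ...), then delete the first character.
Starting from "mrubbish": after the first operation, "rbih"; after the second, "bih".
(Check on "omxgumgjkb": → "mgmjb" → "gmjb" ✓)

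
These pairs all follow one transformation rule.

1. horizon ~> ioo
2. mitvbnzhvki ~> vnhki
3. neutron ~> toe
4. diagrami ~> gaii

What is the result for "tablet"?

lta

Rule — keep every other character starting from the second (positions 2nd, 4th, 6th, ...), then move the first character to the end.
For "tablet", step one produces "alt"; step two turns that into "lta".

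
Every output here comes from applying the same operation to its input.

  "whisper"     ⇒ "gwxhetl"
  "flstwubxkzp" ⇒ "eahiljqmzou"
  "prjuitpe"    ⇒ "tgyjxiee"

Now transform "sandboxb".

qpcsqdmh

Looking at the pairs, the operation is to shift every letter 11 places backward in the alphabet (wrapping around), then swap the first and last characters.
On "sandboxb": the first step gives "hpcsqdmq", and the second then gives "qpcsqdmh".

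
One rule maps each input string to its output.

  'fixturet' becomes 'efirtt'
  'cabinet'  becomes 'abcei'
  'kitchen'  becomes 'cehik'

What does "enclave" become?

aceel

The transformation: sort the characters into alphabetical order, then delete the last 2 characters.
Working it through for "enclave": intermediate "aceelnv", final "aceel".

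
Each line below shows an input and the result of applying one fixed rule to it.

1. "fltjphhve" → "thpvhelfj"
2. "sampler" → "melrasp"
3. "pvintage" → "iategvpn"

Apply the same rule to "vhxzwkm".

The transformation: swap each adjacent pair of characters (1↔2, 3↔4, ...), then move the first 3 characters to the end (rotate left by 3).
"vhxzwkm" → "xkwmhvz".
(Check on "pvintage": → "vpniateg" → "iategvpn" ✓)

xkwmhvz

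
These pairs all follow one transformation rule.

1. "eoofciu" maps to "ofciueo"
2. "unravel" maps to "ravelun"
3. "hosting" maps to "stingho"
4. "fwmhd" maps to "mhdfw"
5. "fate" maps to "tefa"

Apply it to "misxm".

Rule — move the first 2 characters to the end (rotate left by 2).
So "misxm" becomes "sxmmi".

sxmmi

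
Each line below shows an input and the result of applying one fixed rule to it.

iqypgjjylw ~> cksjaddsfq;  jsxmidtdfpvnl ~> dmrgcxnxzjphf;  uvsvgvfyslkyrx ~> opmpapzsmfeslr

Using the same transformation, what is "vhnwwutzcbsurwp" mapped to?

pbhqqontwvmolqj

Each output is the input with this applied: shift every letter 6 places backward in the alphabet (wrapping around).
Applying that to "vhnwwutzcbsurwp" gives "pbhqqontwvmolqj".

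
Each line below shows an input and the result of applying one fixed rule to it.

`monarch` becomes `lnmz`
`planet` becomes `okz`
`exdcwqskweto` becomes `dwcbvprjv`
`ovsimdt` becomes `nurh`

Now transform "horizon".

gnqh

In each case the input is transformed by: shift every letter 1 place backward in the alphabet (wrapping around), then delete the last 3 characters.
For "horizon", step one produces "gnqhynm"; step two turns that into "gnqh".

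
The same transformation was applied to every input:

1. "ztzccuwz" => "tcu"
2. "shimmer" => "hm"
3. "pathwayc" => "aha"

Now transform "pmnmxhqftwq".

The rule is to keep every other character starting from the second (positions 2nd, 4th, 6th, ...), then delete the last character.
Starting from "pmnmxhqftwq": after the first operation, "mmhfw"; after the second, "mmhf".

mmhf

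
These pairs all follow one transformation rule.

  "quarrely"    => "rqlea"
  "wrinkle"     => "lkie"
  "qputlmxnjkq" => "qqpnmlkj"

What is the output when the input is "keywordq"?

The pattern: sort the characters into reverse alphabetical order, then delete the first 3 characters.
Applying both steps to "keywordq": "ywrqoked", then "qoked".

qoked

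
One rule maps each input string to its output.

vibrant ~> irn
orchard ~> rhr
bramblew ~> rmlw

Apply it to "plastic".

Each output is the input with this applied: keep every other character starting from the second (positions 2nd, 4th, 6th, ...).
On "plastic" that produces "lsi".

lsi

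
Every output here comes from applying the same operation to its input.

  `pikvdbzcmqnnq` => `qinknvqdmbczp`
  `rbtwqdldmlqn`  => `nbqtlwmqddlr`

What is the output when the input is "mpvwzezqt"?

tpqvzwezm

Each output is the input with this applied: take characters alternately from the front and the back (1st, last, 2nd, 2nd-last, ...), then move the first character to the end.
Working it through for "mpvwzezqt": intermediate "mtpqvzwez", final "tpqvzwezm".
(Check on "rbtwqdldmlqn": → "rnbqtlwmqddl" → "nbqtlwmqddlr" ✓)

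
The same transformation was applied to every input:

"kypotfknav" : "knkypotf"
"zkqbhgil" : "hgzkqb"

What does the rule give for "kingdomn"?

doking

The rule is to delete the last 2 characters, then move the last 2 characters to the front (rotate right by 2).
Applying that to "kingdomn" gives "doking".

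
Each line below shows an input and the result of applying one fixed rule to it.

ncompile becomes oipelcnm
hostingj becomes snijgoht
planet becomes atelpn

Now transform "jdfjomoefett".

The rule is to swap each adjacent pair of characters (1↔2, 3↔4, ...), then move the first 3 characters to the end (rotate left by 3).
Applying both steps to "jdfjomoefett": "djjfmoeoeftt", then "fmoeoefttdjj".

fmoeoefttdjj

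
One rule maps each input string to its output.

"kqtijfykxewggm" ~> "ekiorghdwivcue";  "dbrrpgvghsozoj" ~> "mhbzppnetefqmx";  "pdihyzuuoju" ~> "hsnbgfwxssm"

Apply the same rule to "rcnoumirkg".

iepalmskgp

Each output is the input with this applied: move the last 2 characters to the front (rotate right by 2), then shift every letter 2 places backward in the alphabet (wrapping around).
For "rcnoumirkg", step one produces "kgrcnoumir"; step two turns that into "iepalmskgp".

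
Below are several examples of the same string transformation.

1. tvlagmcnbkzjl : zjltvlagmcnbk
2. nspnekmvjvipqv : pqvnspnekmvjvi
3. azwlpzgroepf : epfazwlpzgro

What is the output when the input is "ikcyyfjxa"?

jxaikcyyf

Each output is the input with this applied: move the last 3 characters to the front (rotate right by 3).
"ikcyyfjxa" → "jxaikcyyf".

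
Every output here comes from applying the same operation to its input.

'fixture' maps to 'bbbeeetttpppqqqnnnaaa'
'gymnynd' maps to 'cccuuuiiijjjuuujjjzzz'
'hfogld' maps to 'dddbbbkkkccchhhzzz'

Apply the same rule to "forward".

The transformation: shift every letter 4 places backward in the alphabet (wrapping around), then repeat every character 3 times.
"forward" → "bknswnz" → "bbbkkknnnssswwwnnnzzz".

bbbkkknnnssswwwnnnzzz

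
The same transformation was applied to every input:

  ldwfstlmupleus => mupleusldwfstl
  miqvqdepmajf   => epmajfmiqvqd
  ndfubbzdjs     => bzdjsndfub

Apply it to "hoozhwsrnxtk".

Each output is the input with this applied: swap the front and back halves of the string.
"hoozhwsrnxtk" → "srnxtkhoozhw".

srnxtkhoozhw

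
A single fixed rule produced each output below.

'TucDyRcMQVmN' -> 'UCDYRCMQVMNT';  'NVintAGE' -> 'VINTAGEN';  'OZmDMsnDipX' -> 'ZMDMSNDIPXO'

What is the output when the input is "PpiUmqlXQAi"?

PIUMQLXQAIP

The rule is to move the first character to the end, then convert every letter to uppercase.
"PpiUmqlXQAi" → "PIUMQLXQAIP".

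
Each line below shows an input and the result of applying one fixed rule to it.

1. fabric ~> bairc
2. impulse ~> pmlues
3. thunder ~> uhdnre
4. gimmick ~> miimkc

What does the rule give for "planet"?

What's happening: delete the first character, then swap each adjacent pair of characters (1↔2, 3↔4, ...).
Applying that to "planet" gives "alent".

alent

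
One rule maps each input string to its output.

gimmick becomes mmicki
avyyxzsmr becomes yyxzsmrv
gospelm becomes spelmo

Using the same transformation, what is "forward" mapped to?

rwardo

The transformation: delete the first character, then move the first character to the end.
Applying both steps to "forward": "orward", then "rwardo".
(Check on "gimmick": → "immick" → "mmicki" ✓)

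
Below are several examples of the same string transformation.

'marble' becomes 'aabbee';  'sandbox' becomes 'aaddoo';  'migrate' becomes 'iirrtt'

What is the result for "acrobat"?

ccooaa

Looking at the pairs, the operation is to keep every other character starting from the second (positions 2nd, 4th, 6th, ...), then double every character.
"acrobat" → "ccooaa".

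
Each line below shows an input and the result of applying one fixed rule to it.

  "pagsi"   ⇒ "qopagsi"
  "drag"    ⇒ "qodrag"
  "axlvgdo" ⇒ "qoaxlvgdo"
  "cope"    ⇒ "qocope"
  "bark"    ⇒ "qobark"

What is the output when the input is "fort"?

The rule is to prepend "qo".
Doing the same to "fort": "qofort".

qofort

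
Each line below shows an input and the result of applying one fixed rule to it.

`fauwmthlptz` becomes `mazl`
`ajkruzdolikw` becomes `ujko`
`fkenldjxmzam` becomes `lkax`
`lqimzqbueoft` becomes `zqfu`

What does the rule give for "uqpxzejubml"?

zqlu

The transformation: keep one character in every 3, starting at position 2 (positions 2nd, 5th, 8th, ...), then swap each adjacent pair of characters (1↔2, 3↔4, ...).
Doing the same to "uqpxzejubml": "zqlu".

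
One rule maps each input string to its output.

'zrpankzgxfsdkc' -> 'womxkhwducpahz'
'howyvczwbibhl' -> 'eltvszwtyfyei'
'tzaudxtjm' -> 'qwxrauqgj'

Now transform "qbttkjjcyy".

The rule is to shift every letter 3 places backward in the alphabet (wrapping around).
For "qbttkjjcyy" the result is "nyqqhggzvv".

nyqqhggzvv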